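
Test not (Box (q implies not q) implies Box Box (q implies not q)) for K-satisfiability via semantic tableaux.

Yes, satisfiable

1. not (Box (q implies not q) implies Box Box (q implies not q)), w0
2. Box (q implies not q), w0
3. not Box Box (q implies not q), w0
4. not Box (q implies not q), w1
5. q implies not q, w1
6. not q, w1
7. not (q implies not q), w2
8. q, w2
Accessibility: w0Rw1, w1Rw2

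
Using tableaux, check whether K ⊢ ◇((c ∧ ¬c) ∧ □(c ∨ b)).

Invalid (countermodel exists)

Tableau for the negation ¬◇((c ∧ ¬c) ∧ □(c ∨ b)):
1. ¬◇((c ∧ ¬c) ∧ □(c ∨ b)), w0
The negation has an open branch (countermodel exists).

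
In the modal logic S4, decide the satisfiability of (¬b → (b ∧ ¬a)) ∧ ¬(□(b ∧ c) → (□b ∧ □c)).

Unsatisfiable

1. (¬b → (b ∧ ¬a)) ∧ ¬(□(b ∧ c) → (□b ∧ □c)), 0
2. ¬b → (b ∧ ¬a), 0
3. ¬(□(b ∧ c) → (□b ∧ □c)), 0
4. □(b ∧ c), 0
5. ¬(□b ∧ □c), 0
6. b ∧ c, 0
7. b, 0
8. c, 0
9. b ∧ ¬a, 0
10. ¬a, 0
11. ¬□c, 0
12. ¬c, 1
13. b ∧ c, 1
14. b, 1
15. c, 1
Accessibility: 0R0, 0R1, 1R1
Branch closes: c and ¬c both at 1.
(One branch shown.) All branches close.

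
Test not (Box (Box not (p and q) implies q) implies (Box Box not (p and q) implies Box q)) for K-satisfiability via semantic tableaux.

Unsatisfiable (every branch closes)

1. not (Box (Box not (p and q) implies q) implies (Box Box not (p and q) implies Box q)), u
2. Box (Box not (p and q) implies q), u
3. not (Box Box not (p and q) implies Box q), u
4. Box Box not (p and q), u
5. not Box q, u
6. not q, v
7. Box not (p and q) implies q, v
8. Box not (p and q), v
9. not Box not (p and q), v
10. p and q, w
11. p, w
12. q, w
13. not (p and q), w
14. not q, w
Accessibility: uRv, vRw
Branch closes: q and not q both at w.
(One branch shown.) All branches close.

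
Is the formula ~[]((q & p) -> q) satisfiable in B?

No, unsatisfiable

1. ~[]((q & p) -> q), 0
2. ~((q & p) -> q), 1
3. q & p, 1
4. ~q, 1
5. q, 1
6. p, 1
Accessibility: 0R0, 0R1, 1R0, 1R1
Branch closes: q and ~q both at 1.
Every branch closes; the branch above is one of them.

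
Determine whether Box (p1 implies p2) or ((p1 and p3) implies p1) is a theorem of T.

Tableau for the negation not (Box (p1 implies p2) or ((p1 and p3) implies p1)):
1. not (Box (p1 implies p2) or ((p1 and p3) implies p1)), 0
2. not Box (p1 implies p2), 0
3. not ((p1 and p3) implies p1), 0
4. p1 and p3, 0
5. not p1, 0
6. p1, 0
7. p3, 0
Accessibility: 0R0
Branch closes: p1 and not p1 both at 0.
All branches of the negation close; one closing branch shown above.

Valid in T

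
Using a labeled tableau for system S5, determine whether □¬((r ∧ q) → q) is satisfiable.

No, unsatisfiable

1. □¬((r ∧ q) → q), 0
2. ¬((r ∧ q) → q), 0   [□-rule on 1 via 0R0]
3. r ∧ q, 0   [¬→-rule on 2]
4. ¬q, 0   [¬→-rule on 2]
5. r, 0   [∧-rule on 3]
6. q, 0   [∧-rule on 3]
Accessibility: 0R0
Branch closes: q and ¬q both at 0.
All branches of the tableau close; one closing branch shown above.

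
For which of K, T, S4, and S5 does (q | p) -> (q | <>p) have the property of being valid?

T-tableau for the negation ~((q | p) -> (q | <>p)):
1. ~((q | p) -> (q | <>p)), u
2. q | p, u
3. ~(q | <>p), u
4. ~q, u
5. ~<>p, u
6. ~p, u
7. p, u
Accessibility: uRu
Branch closes: p and ~p both at u.
Every branch closes (one shown): valid in T, hence also in S4, S5 (every theorem of T is a theorem of S4 and S5).
K-tableau for the negation ~((q | p) -> (q | <>p)):
1. ~((q | p) -> (q | <>p)), u
2. q | p, u
3. ~(q | <>p), u
4. ~q, u
5. ~<>p, u
6. p, u
Complete open branch: countermodel on a K-frame, so not valid in K.

T, S4, S5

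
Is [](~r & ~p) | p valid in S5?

Tableau for the negation ~([](~r & ~p) | p):
1. ~([](~r & ~p) | p), 0
2. ~[](~r & ~p), 0
3. ~p, 0
4. ~(~r & ~p), 1
5. p, 1
Accessibility: 0R0, 0R1, 1R0, 1R1
The negation has an open branch (countermodel exists).

Not valid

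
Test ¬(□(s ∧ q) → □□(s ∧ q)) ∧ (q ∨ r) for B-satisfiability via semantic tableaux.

Satisfiable

1. ¬(□(s ∧ q) → □□(s ∧ q)) ∧ (q ∨ r), 0
2. ¬(□(s ∧ q) → □□(s ∧ q)), 0   [∧-rule on 1]
3. q ∨ r, 0   [∧-rule on 1]
4. □(s ∧ q), 0   [¬→-rule on 2]
5. ¬□□(s ∧ q), 0   [¬→-rule on 2]
6. s ∧ q, 0   [□-rule on 4 via 0R0]
7. s, 0   [∧-rule on 6]
8. q, 0   [∧-rule on 6]
9. r, 0   [∨-rule on 3 (branches; this branch)]
10. ¬□(s ∧ q), 1   [¬□-rule on 5: fresh world 1, 0R1]
11. s ∧ q, 1   [□-rule on 4 via 0R1]
12. s, 1   [∧-rule on 11]
13. q, 1   [∧-rule on 11]
14. ¬(s ∧ q), 2   [¬□-rule on 10: fresh world 2, 1R2]
15. ¬q, 2   [¬∧-rule on 14 (branches; this branch)]
Accessibility: 0R0, 0R1, 1R0, 1R1, 1R2, 2R1, 2R2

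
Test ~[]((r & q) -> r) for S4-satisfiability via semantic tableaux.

Unsatisfiable (every branch closes)

1. ~[]((r & q) -> r), w0
2. ~((r & q) -> r), w1   [~[]-rule on 1: fresh world w1, w0Rw1]
3. r & q, w1   [~->-rule on 2]
4. ~r, w1   [~->-rule on 2]
5. r, w1   [&-rule on 3]
6. q, w1   [&-rule on 3]
Accessibility: w0Rw0, w0Rw1, w1Rw1
Branch closes: r and ~r both at w1.
All branches of the tableau close; one closing branch shown above.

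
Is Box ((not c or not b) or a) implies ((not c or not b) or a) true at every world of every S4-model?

Tableau for the negation not (Box ((not c or not b) or a) implies ((not c or not b) or a)):
1. not (Box ((not c or not b) or a) implies ((not c or not b) or a)), u
2. Box ((not c or not b) or a), u
3. not ((not c or not b) or a), u
4. not (not c or not b), u
5. not a, u
6. c, u
7. b, u
8. (not c or not b) or a, u
9. not c or not b, u
10. not b, u
Accessibility: uRu
Branch closes: b and not b both at u.
All branches of the negation close; one closing branch shown above.

Valid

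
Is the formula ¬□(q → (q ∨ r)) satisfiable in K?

Unsatisfiable (every branch closes)

1. ¬□(q → (q ∨ r)), 0
2. ¬(q → (q ∨ r)), 1   [¬□-rule on 1: fresh world 1, 0R1]
3. q, 1   [¬→-rule on 2]
4. ¬(q ∨ r), 1   [¬→-rule on 2]
5. ¬q, 1   [¬∨-rule on 4]
6. ¬r, 1   [¬∨-rule on 4]
Accessibility: 0R1
Branch closes: q and ¬q both at 1.
All branches of the tableau close; one closing branch shown above.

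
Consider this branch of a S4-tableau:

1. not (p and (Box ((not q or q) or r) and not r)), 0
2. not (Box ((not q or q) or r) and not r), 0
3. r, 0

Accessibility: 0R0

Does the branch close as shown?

No world carries both an atom and its negation.

Not closed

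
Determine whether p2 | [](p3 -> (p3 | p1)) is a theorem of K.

Tableau for the negation ~(p2 | [](p3 -> (p3 | p1))):
1. ~(p2 | [](p3 -> (p3 | p1))), u
2. ~p2, u   [~|-rule on 1]
3. ~[](p3 -> (p3 | p1)), u   [~|-rule on 1]
4. ~(p3 -> (p3 | p1)), v   [~[]-rule on 3: fresh world v, uRv]
5. p3, v   [~->-rule on 4]
6. ~(p3 | p1), v   [~->-rule on 4]
7. ~p3, v   [~|-rule on 6]
8. ~p1, v   [~|-rule on 6]
Accessibility: uRv
Branch closes: p3 and ~p3 both at v.
Every branch of the negation's tableau closes; the branch above is one of them.

Valid in K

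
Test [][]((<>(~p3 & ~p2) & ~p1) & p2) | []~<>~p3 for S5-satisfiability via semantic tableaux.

1. [][]((<>(~p3 & ~p2) & ~p1) & p2) | []~<>~p3, u
2. []~<>~p3, u   [|-rule on 1 (branches; this branch)]
3. ~<>~p3, u   [[]-rule on 2 via uRu]
4. p3, u   [~<>-rule on 3 via uRu]
Accessibility: uRu

Satisfiable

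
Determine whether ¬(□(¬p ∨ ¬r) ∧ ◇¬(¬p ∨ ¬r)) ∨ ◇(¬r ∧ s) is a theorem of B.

Yes, valid

Tableau for the negation ¬(¬(□(¬p ∨ ¬r) ∧ ◇¬(¬p ∨ ¬r)) ∨ ◇(¬r ∧ s)):
1. ¬(¬(□(¬p ∨ ¬r) ∧ ◇¬(¬p ∨ ¬r)) ∨ ◇(¬r ∧ s)), u
2. □(¬p ∨ ¬r) ∧ ◇¬(¬p ∨ ¬r), u
3. ¬◇(¬r ∧ s), u
4. □(¬p ∨ ¬r), u
5. ◇¬(¬p ∨ ¬r), u
6. ¬(¬r ∧ s), u
7. ¬p ∨ ¬r, u
8. ¬s, u
9. ¬r, u
10. ¬(¬p ∨ ¬r), v
11. p, v
12. r, v
13. ¬(¬r ∧ s), v
14. ¬p ∨ ¬r, v
15. ¬s, v
16. ¬r, v
Accessibility: uRu, uRv, vRu, vRv
Branch closes: r and ¬r both at v.
Every branch of the negation's tableau closes; the branch above is one of them.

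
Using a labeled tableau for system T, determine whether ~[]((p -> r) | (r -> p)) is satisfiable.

1. ~[]((p -> r) | (r -> p)), 0
2. ~((p -> r) | (r -> p)), 1
3. ~(p -> r), 1
4. ~(r -> p), 1
5. p, 1
6. ~r, 1
7. r, 1
8. ~p, 1
Accessibility: 0R0, 0R1, 1R1
Branch closes: r and ~r both at 1.
Every branch closes; the branch above is one of them.

Unsatisfiable (every branch closes)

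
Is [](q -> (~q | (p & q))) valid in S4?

Tableau for the negation ~[](q -> (~q | (p & q))):
1. ~[](q -> (~q | (p & q))), u
2. ~(q -> (~q | (p & q))), v   [~[]-rule on 1: fresh world v, uRv]
3. q, v   [~->-rule on 2]
4. ~(~q | (p & q)), v   [~->-rule on 2]
5. ~(p & q), v   [~|-rule on 4]
6. ~p, v   [~&-rule on 5 (branches; this branch)]
Accessibility: uRu, uRv, vRv
The negation has an open branch (countermodel exists).

No, not valid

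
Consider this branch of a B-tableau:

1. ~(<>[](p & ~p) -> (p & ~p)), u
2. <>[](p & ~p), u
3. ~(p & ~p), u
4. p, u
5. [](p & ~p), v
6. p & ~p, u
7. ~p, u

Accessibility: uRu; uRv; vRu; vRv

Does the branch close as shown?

Both p and ~p appear at u.

Yes, closed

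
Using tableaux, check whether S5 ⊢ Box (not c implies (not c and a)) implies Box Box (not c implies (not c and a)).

Tableau for the negation not (Box (not c implies (not c and a)) implies Box Box (not c implies (not c and a))):
1. not (Box (not c implies (not c and a)) implies Box Box (not c implies (not c and a))), w0
2. Box (not c implies (not c and a)), w0
3. not Box Box (not c implies (not c and a)), w0
4. not c implies (not c and a), w0
5. not c and a, w0
6. not c, w0
7. a, w0
8. not Box (not c implies (not c and a)), w1
9. not c implies (not c and a), w1
10. not c and a, w1
11. not c, w1
12. a, w1
13. not (not c implies (not c and a)), w2
14. not c, w2
15. not (not c and a), w2
16. not c implies (not c and a), w2
17. not a, w2
18. not c and a, w2
19. a, w2
Accessibility: w0Rw0, w0Rw1, w0Rw2, w1Rw0, w1Rw1, w1Rw2, w2Rw0, w2Rw1, w2Rw2
Branch closes: a and not a both at w2.
Every branch of the negation's tableau closes; the branch above is one of them.

Valid in S5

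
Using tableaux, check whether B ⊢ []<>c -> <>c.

Valid in B

Tableau for the negation ~([]<>c -> <>c):
1. ~([]<>c -> <>c), w0
2. []<>c, w0
3. ~<>c, w0
4. <>c, w0
5. ~c, w0
6. c, w1
7. <>c, w1
8. ~c, w1
Accessibility: w0Rw0, w0Rw1, w1Rw0, w1Rw1
Branch closes: c and ~c both at w1.
All branches of the negation close; one closing branch shown above.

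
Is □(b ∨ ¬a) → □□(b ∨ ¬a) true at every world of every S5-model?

Valid in S5

Tableau for the negation ¬(□(b ∨ ¬a) → □□(b ∨ ¬a)):
1. ¬(□(b ∨ ¬a) → □□(b ∨ ¬a)), u
2. □(b ∨ ¬a), u
3. ¬□□(b ∨ ¬a), u
4. b ∨ ¬a, u
5. ¬a, u
6. ¬□(b ∨ ¬a), v
7. b ∨ ¬a, v
8. ¬a, v
9. ¬(b ∨ ¬a), w
10. ¬b, w
11. a, w
12. b ∨ ¬a, w
13. ¬a, w
Accessibility: uRu, uRv, uRw, vRu, vRv, vRw, wRu, wRv, wRw
Branch closes: a and ¬a both at w.
All branches of the negation close; one closing branch shown above.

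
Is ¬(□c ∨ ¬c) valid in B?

Tableau for the negation □c ∨ ¬c:
1. □c ∨ ¬c, w0
2. ¬c, w0
Accessibility: w0Rw0
The negation has an open branch (countermodel exists).

Not valid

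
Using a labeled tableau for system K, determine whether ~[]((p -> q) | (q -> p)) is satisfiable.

Unsatisfiable

1. ~[]((p -> q) | (q -> p)), u
2. ~((p -> q) | (q -> p)), v
3. ~(p -> q), v
4. ~(q -> p), v
5. p, v
6. ~q, v
7. q, v
8. ~p, v
Accessibility: uRv
Branch closes: q and ~q both at v.
Every branch closes; the branch above is one of them.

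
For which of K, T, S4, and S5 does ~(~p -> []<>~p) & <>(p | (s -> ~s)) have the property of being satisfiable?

K, T, S4

S4-tableau for the formula:
1. ~(~p -> []<>~p) & <>(p | (s -> ~s)), u
2. ~(~p -> []<>~p), u
3. <>(p | (s -> ~s)), u
4. ~p, u
5. ~[]<>~p, u
6. p | (s -> ~s), v
7. s -> ~s, v
8. ~s, v
9. ~<>~p, w
10. p, w
Accessibility: uRu, uRv, uRw, vRv, wRw
Complete open branch: satisfiable in S4, hence also in K, T (this S4-model is also a K-model and a T-model).
S5-tableau for the formula:
1. ~(~p -> []<>~p) & <>(p | (s -> ~s)), u
2. ~(~p -> []<>~p), u
3. <>(p | (s -> ~s)), u
4. ~p, u
5. ~[]<>~p, u
6. p | (s -> ~s), v
7. s -> ~s, v
8. ~s, v
9. ~<>~p, w
10. p, u
Accessibility: uRu, uRv, uRw, vRu, vRv, vRw, wRu, wRv, wRw
Branch closes: p and ~p both at u.
Every branch closes (one shown): unsatisfiable in S5.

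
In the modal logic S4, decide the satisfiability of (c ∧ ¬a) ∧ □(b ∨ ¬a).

Satisfiable (open branch found)

1. (c ∧ ¬a) ∧ □(b ∨ ¬a), 0
2. c ∧ ¬a, 0
3. □(b ∨ ¬a), 0
4. c, 0
5. ¬a, 0
6. b ∨ ¬a, 0
Accessibility: 0R0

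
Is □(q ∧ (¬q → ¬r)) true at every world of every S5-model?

Tableau for the negation ¬□(q ∧ (¬q → ¬r)):
1. ¬□(q ∧ (¬q → ¬r)), 0
2. ¬(q ∧ (¬q → ¬r)), 1   [¬□-rule on 1: fresh world 1, 0R1]
3. ¬(¬q → ¬r), 1   [¬∧-rule on 2 (branches; this branch)]
4. ¬q, 1   [¬→-rule on 3]
5. r, 1   [¬→-rule on 3]
Accessibility: 0R0, 0R1, 1R0, 1R1
The negation has an open branch (countermodel exists).

No, not valid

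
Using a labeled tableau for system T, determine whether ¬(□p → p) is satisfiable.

1. ¬(□p → p), 0
2. □p, 0   [¬→-rule on 1]
3. ¬p, 0   [¬→-rule on 1]
4. p, 0   [□-rule on 2 via 0R0]
Accessibility: 0R0
Branch closes: p and ¬p both at 0.
(One branch shown.) All branches close.

No, unsatisfiable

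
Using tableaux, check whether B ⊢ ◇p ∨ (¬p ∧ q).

No, not valid

Tableau for the negation ¬(◇p ∨ (¬p ∧ q)):
1. ¬(◇p ∨ (¬p ∧ q)), u
2. ¬◇p, u   [¬∨-rule on 1]
3. ¬(¬p ∧ q), u   [¬∨-rule on 1]
4. ¬p, u   [¬◇-rule on 2 via uRu]
5. ¬q, u   [¬∧-rule on 3 (branches; this branch)]
Accessibility: uRu
The negation has an open branch (countermodel exists).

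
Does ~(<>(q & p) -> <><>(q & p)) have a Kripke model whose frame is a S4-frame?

1. ~(<>(q & p) -> <><>(q & p)), 0
2. <>(q & p), 0
3. ~<><>(q & p), 0
4. ~<>(q & p), 0
5. ~(q & p), 0
6. ~p, 0
7. q & p, 1
8. q, 1
9. p, 1
10. ~<>(q & p), 1
11. ~(q & p), 1
12. ~p, 1
Accessibility: 0R0, 0R1, 1R1
Branch closes: p and ~p both at 1.
(One branch shown.) All branches close.

Unsatisfiable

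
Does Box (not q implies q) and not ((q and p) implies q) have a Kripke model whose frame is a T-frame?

1. Box (not q implies q) and not ((q and p) implies q), 0
2. Box (not q implies q), 0
3. not ((q and p) implies q), 0
4. q and p, 0
5. not q, 0
6. q, 0
7. p, 0
Accessibility: 0R0
Branch closes: q and not q both at 0.
Every branch closes; the branch above is one of them.

No, unsatisfiable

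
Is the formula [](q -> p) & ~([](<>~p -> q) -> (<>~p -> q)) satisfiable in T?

Unsatisfiable (every branch closes)

1. [](q -> p) & ~([](<>~p -> q) -> (<>~p -> q)), 0
2. [](q -> p), 0   [&-rule on 1]
3. ~([](<>~p -> q) -> (<>~p -> q)), 0   [&-rule on 1]
4. [](<>~p -> q), 0   [~->-rule on 3]
5. ~(<>~p -> q), 0   [~->-rule on 3]
6. <>~p, 0   [~->-rule on 5]
7. ~q, 0   [~->-rule on 5]
8. q -> p, 0   [[]-rule on 2 via 0R0]
9. <>~p -> q, 0   [[]-rule on 4 via 0R0]
10. ~<>~p, 0   [->-rule on 9 (branches; this branch)]
11. p, 0   [~<>-rule on 10 via 0R0]
12. ~p, 1   [<>-rule on 6: fresh world 1, 0R1]
13. q -> p, 1   [[]-rule on 2 via 0R1]
14. <>~p -> q, 1   [[]-rule on 4 via 0R1]
15. p, 1   [~<>-rule on 10 via 0R1]
Accessibility: 0R0, 0R1, 1R1
Branch closes: p and ~p both at 1.
Every branch closes; the branch above is one of them.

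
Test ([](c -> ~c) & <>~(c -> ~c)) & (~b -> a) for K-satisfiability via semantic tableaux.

1. ([](c -> ~c) & <>~(c -> ~c)) & (~b -> a), 0
2. [](c -> ~c) & <>~(c -> ~c), 0
3. ~b -> a, 0
4. [](c -> ~c), 0
5. <>~(c -> ~c), 0
6. a, 0
7. ~(c -> ~c), 1
8. c, 1
9. c -> ~c, 1
10. ~c, 1
Accessibility: 0R1
Branch closes: c and ~c both at 1.
Every branch closes; the branch above is one of them.

No, unsatisfiable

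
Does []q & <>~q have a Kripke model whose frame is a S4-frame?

1. []q & <>~q, u
2. []q, u
3. <>~q, u
4. q, u
5. ~q, v
6. q, v
Accessibility: uRu, uRv, vRv
Branch closes: q and ~q both at v.
Every branch closes; the branch above is one of them.

No, unsatisfiable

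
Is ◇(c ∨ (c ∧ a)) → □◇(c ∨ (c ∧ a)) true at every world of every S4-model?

Invalid (countermodel exists)

Tableau for the negation ¬(◇(c ∨ (c ∧ a)) → □◇(c ∨ (c ∧ a))):
1. ¬(◇(c ∨ (c ∧ a)) → □◇(c ∨ (c ∧ a))), w0
2. ◇(c ∨ (c ∧ a)), w0   [¬→-rule on 1]
3. ¬□◇(c ∨ (c ∧ a)), w0   [¬→-rule on 1]
4. c ∨ (c ∧ a), w1   [◇-rule on 2: fresh world w1, w0Rw1]
5. c ∧ a, w1   [∨-rule on 4 (branches; this branch)]
6. c, w1   [∧-rule on 5]
7. a, w1   [∧-rule on 5]
8. ¬◇(c ∨ (c ∧ a)), w2   [¬□-rule on 3: fresh world w2, w0Rw2]
9. ¬(c ∨ (c ∧ a)), w2   [¬◇-rule on 8 via w2Rw2]
10. ¬c, w2   [¬∨-rule on 9]
11. ¬(c ∧ a), w2   [¬∨-rule on 9]
12. ¬a, w2   [¬∧-rule on 11 (branches; this branch)]
Accessibility: w0Rw0, w0Rw1, w0Rw2, w1Rw1, w2Rw2
The negation has an open branch (countermodel exists).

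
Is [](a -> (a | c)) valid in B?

Valid in B

Tableau for the negation ~[](a -> (a | c)):
1. ~[](a -> (a | c)), w0
2. ~(a -> (a | c)), w1
3. a, w1
4. ~(a | c), w1
5. ~a, w1
6. ~c, w1
Accessibility: w0Rw0, w0Rw1, w1Rw0, w1Rw1
Branch closes: a and ~a both at w1.
All branches of the negation close; one closing branch shown above.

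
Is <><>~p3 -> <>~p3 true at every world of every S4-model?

Valid

Tableau for the negation ~(<><>~p3 -> <>~p3):
1. ~(<><>~p3 -> <>~p3), w0
2. <><>~p3, w0
3. ~<>~p3, w0
4. p3, w0
5. <>~p3, w1
6. p3, w1
7. ~p3, w2
8. p3, w2
Accessibility: w0Rw0, w0Rw1, w0Rw2, w1Rw1, w1Rw2, w2Rw2
Branch closes: p3 and ~p3 both at w2.
All branches of the negation close; one closing branch shown above.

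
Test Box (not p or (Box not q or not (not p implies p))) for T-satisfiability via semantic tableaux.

1. Box (not p or (Box not q or not (not p implies p))), 0
2. not p or (Box not q or not (not p implies p)), 0
3. Box not q or not (not p implies p), 0
4. not (not p implies p), 0
5. not p, 0
Accessibility: 0R0

Satisfiable (open branch found)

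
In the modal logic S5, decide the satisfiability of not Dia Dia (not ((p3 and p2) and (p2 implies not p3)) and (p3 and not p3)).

1. not Dia Dia (not ((p3 and p2) and (p2 implies not p3)) and (p3 and not p3)), w0
2. not Dia (not ((p3 and p2) and (p2 implies not p3)) and (p3 and not p3)), w0   [neg-Dia-rule on 1 via w0Rw0]
3. not (not ((p3 and p2) and (p2 implies not p3)) and (p3 and not p3)), w0   [neg-Dia-rule on 2 via w0Rw0]
4. not (p3 and not p3), w0   [neg-and-rule on 3 (branches; this branch)]
5. p3, w0   [neg-and-rule on 4 (branches; this branch)]
Accessibility: w0Rw0

Satisfiable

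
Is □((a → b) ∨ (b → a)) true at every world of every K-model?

Tableau for the negation ¬□((a → b) ∨ (b → a)):
1. ¬□((a → b) ∨ (b → a)), 0
2. ¬((a → b) ∨ (b → a)), 1
3. ¬(a → b), 1
4. ¬(b → a), 1
5. a, 1
6. ¬b, 1
7. b, 1
8. ¬a, 1
Accessibility: 0R1
Branch closes: b and ¬b both at 1.
All branches of the negation close; one closing branch shown above.

Valid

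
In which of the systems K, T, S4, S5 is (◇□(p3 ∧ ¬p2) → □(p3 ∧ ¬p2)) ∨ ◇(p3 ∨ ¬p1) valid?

T-tableau for the negation ¬((◇□(p3 ∧ ¬p2) → □(p3 ∧ ¬p2)) ∨ ◇(p3 ∨ ¬p1)):
1. ¬((◇□(p3 ∧ ¬p2) → □(p3 ∧ ¬p2)) ∨ ◇(p3 ∨ ¬p1)), 0
2. ¬(◇□(p3 ∧ ¬p2) → □(p3 ∧ ¬p2)), 0
3. ¬◇(p3 ∨ ¬p1), 0
4. ◇□(p3 ∧ ¬p2), 0
5. ¬□(p3 ∧ ¬p2), 0
6. ¬(p3 ∨ ¬p1), 0
7. ¬p3, 0
8. p1, 0
9. □(p3 ∧ ¬p2), 1
10. ¬(p3 ∨ ¬p1), 1
11. ¬p3, 1
12. p1, 1
13. p3 ∧ ¬p2, 1
14. p3, 1
15. ¬p2, 1
Accessibility: 0R0, 0R1, 1R1
Branch closes: p3 and ¬p3 both at 1.
Every branch closes (one shown): valid in T, hence also in S4, S5 (every theorem of T is a theorem of S4 and S5).
K-tableau for the negation ¬((◇□(p3 ∧ ¬p2) → □(p3 ∧ ¬p2)) ∨ ◇(p3 ∨ ¬p1)):
1. ¬((◇□(p3 ∧ ¬p2) → □(p3 ∧ ¬p2)) ∨ ◇(p3 ∨ ¬p1)), 0
2. ¬(◇□(p3 ∧ ¬p2) → □(p3 ∧ ¬p2)), 0
3. ¬◇(p3 ∨ ¬p1), 0
4. ◇□(p3 ∧ ¬p2), 0
5. ¬□(p3 ∧ ¬p2), 0
6. □(p3 ∧ ¬p2), 1
7. ¬(p3 ∨ ¬p1), 1
8. ¬p3, 1
9. p1, 1
10. ¬(p3 ∧ ¬p2), 2
11. ¬(p3 ∨ ¬p1), 2
12. ¬p3, 2
13. p1, 2
14. p2, 2
Accessibility: 0R1, 0R2
Complete open branch: countermodel on a K-frame, so not valid in K.

T, S4, S5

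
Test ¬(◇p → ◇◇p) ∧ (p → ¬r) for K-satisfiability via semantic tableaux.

1. ¬(◇p → ◇◇p) ∧ (p → ¬r), 0
2. ¬(◇p → ◇◇p), 0
3. p → ¬r, 0
4. ◇p, 0
5. ¬◇◇p, 0
6. ¬r, 0
7. p, 1
8. ¬◇p, 1
Accessibility: 0R1

Satisfiable (open branch found)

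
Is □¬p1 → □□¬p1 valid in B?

Tableau for the negation ¬(□¬p1 → □□¬p1):
1. ¬(□¬p1 → □□¬p1), u
2. □¬p1, u
3. ¬□□¬p1, u
4. ¬p1, u
5. ¬□¬p1, v
6. ¬p1, v
7. p1, w
Accessibility: uRu, uRv, vRu, vRv, vRw, wRv, wRw
The negation has an open branch (countermodel exists).

No, not valid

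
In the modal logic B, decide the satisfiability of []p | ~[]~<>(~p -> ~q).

Satisfiable (open branch found)

1. []p | ~[]~<>(~p -> ~q), 0
2. ~[]~<>(~p -> ~q), 0
3. <>(~p -> ~q), 1
4. ~p -> ~q, 2
5. ~q, 2
Accessibility: 0R0, 0R1, 1R0, 1R1, 1R2, 2R1, 2R2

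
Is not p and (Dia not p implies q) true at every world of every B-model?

Not valid

Tableau for the negation not (not p and (Dia not p implies q)):
1. not (not p and (Dia not p implies q)), u
2. not (Dia not p implies q), u
3. Dia not p, u
4. not q, u
5. not p, v
Accessibility: uRu, uRv, vRu, vRv
The negation has an open branch (countermodel exists).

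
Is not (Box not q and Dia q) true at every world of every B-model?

Tableau for the negation Box not q and Dia q:
1. Box not q and Dia q, w0
2. Box not q, w0   [and-rule on 1]
3. Dia q, w0   [and-rule on 1]
4. not q, w0   [Box-rule on 2 via w0Rw0]
5. q, w1   [Dia-rule on 3: fresh world w1, w0Rw1]
6. not q, w1   [Box-rule on 2 via w0Rw1]
Accessibility: w0Rw0, w0Rw1, w1Rw0, w1Rw1
Branch closes: q and not q both at w1.
Every branch of the negation's tableau closes; the branch above is one of them.

Valid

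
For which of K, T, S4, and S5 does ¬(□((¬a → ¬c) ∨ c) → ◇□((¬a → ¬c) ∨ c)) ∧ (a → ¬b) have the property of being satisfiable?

K

T-tableau for the formula:
1. ¬(□((¬a → ¬c) ∨ c) → ◇□((¬a → ¬c) ∨ c)) ∧ (a → ¬b), w0
2. ¬(□((¬a → ¬c) ∨ c) → ◇□((¬a → ¬c) ∨ c)), w0
3. a → ¬b, w0
4. □((¬a → ¬c) ∨ c), w0
5. ¬◇□((¬a → ¬c) ∨ c), w0
6. (¬a → ¬c) ∨ c, w0
7. ¬□((¬a → ¬c) ∨ c), w0
8. ¬b, w0
9. ¬a → ¬c, w0
10. ¬c, w0
11. ¬((¬a → ¬c) ∨ c), w1
12. ¬(¬a → ¬c), w1
13. ¬c, w1
14. ¬a, w1
15. c, w1
Accessibility: w0Rw0, w0Rw1, w1Rw1
Branch closes: c and ¬c both at w1.
Every branch closes (one shown): unsatisfiable in T, hence also in S4, S5 (every S4/S5-frame is a T-frame).
K-tableau for the formula:
1. ¬(□((¬a → ¬c) ∨ c) → ◇□((¬a → ¬c) ∨ c)) ∧ (a → ¬b), w0
2. ¬(□((¬a → ¬c) ∨ c) → ◇□((¬a → ¬c) ∨ c)), w0
3. a → ¬b, w0
4. □((¬a → ¬c) ∨ c), w0
5. ¬◇□((¬a → ¬c) ∨ c), w0
6. ¬b, w0
Complete open branch: satisfiable in K.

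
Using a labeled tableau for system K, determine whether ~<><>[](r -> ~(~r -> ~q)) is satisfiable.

Yes, satisfiable

1. ~<><>[](r -> ~(~r -> ~q)), u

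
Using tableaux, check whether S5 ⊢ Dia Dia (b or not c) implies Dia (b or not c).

Tableau for the negation not (Dia Dia (b or not c) implies Dia (b or not c)):
1. not (Dia Dia (b or not c) implies Dia (b or not c)), w0
2. Dia Dia (b or not c), w0   [neg-implies-rule on 1]
3. not Dia (b or not c), w0   [neg-implies-rule on 1]
4. not (b or not c), w0   [neg-Dia-rule on 3 via w0Rw0]
5. not b, w0   [neg-or-rule on 4]
6. c, w0   [neg-or-rule on 4]
7. Dia (b or not c), w1   [Dia-rule on 2: fresh world w1, w0Rw1]
8. not (b or not c), w1   [neg-Dia-rule on 3 via w0Rw1]
9. not b, w1   [neg-or-rule on 8]
10. c, w1   [neg-or-rule on 8]
11. b or not c, w2   [Dia-rule on 7: fresh world w2, w1Rw2]
12. not (b or not c), w2   [neg-Dia-rule on 3 via w0Rw2]
13. not b, w2   [neg-or-rule on 12]
14. c, w2   [neg-or-rule on 12]
15. not c, w2   [or-rule on 11 (branches; this branch)]
Accessibility: w0Rw0, w0Rw1, w0Rw2, w1Rw0, w1Rw1, w1Rw2, w2Rw0, w2Rw1, w2Rw2
Branch closes: c and not c both at w2.
All branches of the negation close; one closing branch shown above.

Yes, valid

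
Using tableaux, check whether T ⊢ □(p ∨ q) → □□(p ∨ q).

Not valid

Tableau for the negation ¬(□(p ∨ q) → □□(p ∨ q)):
1. ¬(□(p ∨ q) → □□(p ∨ q)), u
2. □(p ∨ q), u   [¬→-rule on 1]
3. ¬□□(p ∨ q), u   [¬→-rule on 1]
4. p ∨ q, u   [□-rule on 2 via uRu]
5. q, u   [∨-rule on 4 (branches; this branch)]
6. ¬□(p ∨ q), v   [¬□-rule on 3: fresh world v, uRv]
7. p ∨ q, v   [□-rule on 2 via uRv]
8. q, v   [∨-rule on 7 (branches; this branch)]
9. ¬(p ∨ q), w   [¬□-rule on 6: fresh world w, vRw]
10. ¬p, w   [¬∨-rule on 9]
11. ¬q, w   [¬∨-rule on 9]
Accessibility: uRu, uRv, vRv, vRw, wRw
The negation has an open branch (countermodel exists).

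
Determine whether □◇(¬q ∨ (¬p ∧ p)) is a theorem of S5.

Tableau for the negation ¬□◇(¬q ∨ (¬p ∧ p)):
1. ¬□◇(¬q ∨ (¬p ∧ p)), u
2. ¬◇(¬q ∨ (¬p ∧ p)), v   [¬□-rule on 1: fresh world v, uRv]
3. ¬(¬q ∨ (¬p ∧ p)), u   [¬◇-rule on 2 via vRu]
4. q, u   [¬∨-rule on 3]
5. ¬(¬p ∧ p), u   [¬∨-rule on 3]
6. ¬(¬q ∨ (¬p ∧ p)), v   [¬◇-rule on 2 via vRv]
7. q, v   [¬∨-rule on 6]
8. ¬(¬p ∧ p), v   [¬∨-rule on 6]
9. ¬p, u   [¬∧-rule on 5 (branches; this branch)]
10. ¬p, v   [¬∧-rule on 8 (branches; this branch)]
Accessibility: uRu, uRv, vRu, vRv
The negation has an open branch (countermodel exists).

No, not valid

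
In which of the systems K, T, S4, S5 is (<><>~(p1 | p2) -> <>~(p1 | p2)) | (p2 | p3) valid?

S4, S5

T-tableau for the negation ~((<><>~(p1 | p2) -> <>~(p1 | p2)) | (p2 | p3)):
1. ~((<><>~(p1 | p2) -> <>~(p1 | p2)) | (p2 | p3)), u
2. ~(<><>~(p1 | p2) -> <>~(p1 | p2)), u   [~|-rule on 1]
3. ~(p2 | p3), u   [~|-rule on 1]
4. <><>~(p1 | p2), u   [~->-rule on 2]
5. ~<>~(p1 | p2), u   [~->-rule on 2]
6. ~p2, u   [~|-rule on 3]
7. ~p3, u   [~|-rule on 3]
8. p1 | p2, u   [~<>-rule on 5 via uRu]
9. p1, u   [|-rule on 8 (branches; this branch)]
10. <>~(p1 | p2), v   [<>-rule on 4: fresh world v, uRv]
11. p1 | p2, v   [~<>-rule on 5 via uRv]
12. p2, v   [|-rule on 11 (branches; this branch)]
13. ~(p1 | p2), w   [<>-rule on 10: fresh world w, vRw]
14. ~p1, w   [~|-rule on 13]
15. ~p2, w   [~|-rule on 13]
Accessibility: uRu, uRv, vRv, vRw, wRw
Complete open branch: countermodel on a T-frame, so not valid in T, nor in K (the same frame is also a K-frame).
S4-tableau for the negation ~((<><>~(p1 | p2) -> <>~(p1 | p2)) | (p2 | p3)):
1. ~((<><>~(p1 | p2) -> <>~(p1 | p2)) | (p2 | p3)), u
2. ~(<><>~(p1 | p2) -> <>~(p1 | p2)), u   [~|-rule on 1]
3. ~(p2 | p3), u   [~|-rule on 1]
4. <><>~(p1 | p2), u   [~->-rule on 2]
5. ~<>~(p1 | p2), u   [~->-rule on 2]
6. ~p2, u   [~|-rule on 3]
7. ~p3, u   [~|-rule on 3]
8. p1 | p2, u   [~<>-rule on 5 via uRu]
9. p1, u   [|-rule on 8 (branches; this branch)]
10. <>~(p1 | p2), v   [<>-rule on 4: fresh world v, uRv]
11. p1 | p2, v   [~<>-rule on 5 via uRv]
12. p2, v   [|-rule on 11 (branches; this branch)]
13. ~(p1 | p2), w   [<>-rule on 10: fresh world w, vRw]
14. ~p1, w   [~|-rule on 13]
15. ~p2, w   [~|-rule on 13]
16. p1 | p2, w   [~<>-rule on 5 via uRw]
17. p2, w   [|-rule on 16 (branches; this branch)]
Accessibility: uRu, uRv, uRw, vRv, vRw, wRw
Branch closes: p2 and ~p2 both at w.
Every branch closes (one shown): valid in S4, hence also in S5 (every theorem of S4 is a theorem of S5).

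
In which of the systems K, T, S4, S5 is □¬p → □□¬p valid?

S4-tableau for the negation ¬(□¬p → □□¬p):
1. ¬(□¬p → □□¬p), u
2. □¬p, u
3. ¬□□¬p, u
4. ¬p, u
5. ¬□¬p, v
6. ¬p, v
7. p, w
8. ¬p, w
Accessibility: uRu, uRv, uRw, vRv, vRw, wRw
Branch closes: p and ¬p both at w.
Every branch closes (one shown): valid in S4, hence also in S5 (every theorem of S4 is a theorem of S5).
T-tableau for the negation ¬(□¬p → □□¬p):
1. ¬(□¬p → □□¬p), u
2. □¬p, u
3. ¬□□¬p, u
4. ¬p, u
5. ¬□¬p, v
6. ¬p, v
7. p, w
Accessibility: uRu, uRv, vRv, vRw, wRw
Complete open branch: countermodel on a T-frame, so not valid in T, nor in K (the same frame is also a K-frame).

S4, S5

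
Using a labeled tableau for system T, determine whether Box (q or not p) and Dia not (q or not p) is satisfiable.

Unsatisfiable

1. Box (q or not p) and Dia not (q or not p), w0
2. Box (q or not p), w0
3. Dia not (q or not p), w0
4. q or not p, w0
5. not p, w0
6. not (q or not p), w1
7. not q, w1
8. p, w1
9. q or not p, w1
10. not p, w1
Accessibility: w0Rw0, w0Rw1, w1Rw1
Branch closes: p and not p both at w1.
Every branch closes; the branch above is one of them.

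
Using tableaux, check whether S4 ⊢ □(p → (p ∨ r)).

Yes, valid

Tableau for the negation ¬□(p → (p ∨ r)):
1. ¬□(p → (p ∨ r)), u
2. ¬(p → (p ∨ r)), v   [¬□-rule on 1: fresh world v, uRv]
3. p, v   [¬→-rule on 2]
4. ¬(p ∨ r), v   [¬→-rule on 2]
5. ¬p, v   [¬∨-rule on 4]
6. ¬r, v   [¬∨-rule on 4]
Accessibility: uRu, uRv, vRv
Branch closes: p and ¬p both at v.
Every branch of the negation's tableau closes; the branch above is one of them.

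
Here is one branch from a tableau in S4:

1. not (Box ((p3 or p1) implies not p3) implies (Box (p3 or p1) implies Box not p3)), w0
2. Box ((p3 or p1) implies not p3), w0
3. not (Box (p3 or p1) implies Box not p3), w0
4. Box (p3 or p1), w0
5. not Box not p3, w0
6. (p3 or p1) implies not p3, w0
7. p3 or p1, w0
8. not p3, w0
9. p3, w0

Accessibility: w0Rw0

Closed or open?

Closed

Both p3 and not p3 appear at w0.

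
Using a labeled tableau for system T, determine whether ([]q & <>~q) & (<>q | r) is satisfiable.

1. ([]q & <>~q) & (<>q | r), 0
2. []q & <>~q, 0
3. <>q | r, 0
4. []q, 0
5. <>~q, 0
6. q, 0
7. r, 0
8. ~q, 1
9. q, 1
Accessibility: 0R0, 0R1, 1R1
Branch closes: q and ~q both at 1.
Every branch closes; the branch above is one of them.

Unsatisfiable (every branch closes)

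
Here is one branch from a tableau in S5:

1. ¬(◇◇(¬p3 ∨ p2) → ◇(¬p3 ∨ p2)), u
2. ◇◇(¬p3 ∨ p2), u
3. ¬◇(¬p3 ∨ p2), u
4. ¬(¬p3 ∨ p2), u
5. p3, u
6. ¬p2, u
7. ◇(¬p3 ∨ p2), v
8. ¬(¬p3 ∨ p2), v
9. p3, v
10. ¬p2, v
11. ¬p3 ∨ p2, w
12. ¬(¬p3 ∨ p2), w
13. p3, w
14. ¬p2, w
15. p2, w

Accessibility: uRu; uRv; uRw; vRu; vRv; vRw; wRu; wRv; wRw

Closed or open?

Both p2 and ¬p2 appear at w.

Closed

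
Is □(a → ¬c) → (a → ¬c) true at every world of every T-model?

Tableau for the negation ¬(□(a → ¬c) → (a → ¬c)):
1. ¬(□(a → ¬c) → (a → ¬c)), 0
2. □(a → ¬c), 0   [¬→-rule on 1]
3. ¬(a → ¬c), 0   [¬→-rule on 1]
4. a, 0   [¬→-rule on 3]
5. c, 0   [¬→-rule on 3]
6. a → ¬c, 0   [□-rule on 2 via 0R0]
7. ¬c, 0   [→-rule on 6 (branches; this branch)]
Accessibility: 0R0
Branch closes: c and ¬c both at 0.
Every branch of the negation's tableau closes; the branch above is one of them.

Valid in T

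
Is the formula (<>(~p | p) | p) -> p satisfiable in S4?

Yes, satisfiable

1. (<>(~p | p) | p) -> p, u
2. p, u
Accessibility: uRu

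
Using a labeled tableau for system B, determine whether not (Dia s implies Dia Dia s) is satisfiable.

Unsatisfiable (every branch closes)

1. not (Dia s implies Dia Dia s), u
2. Dia s, u
3. not Dia Dia s, u
4. not Dia s, u
5. not s, u
6. s, v
7. not Dia s, v
8. not s, v
Accessibility: uRu, uRv, vRu, vRv
Branch closes: s and not s both at v.
(One branch shown.) All branches close.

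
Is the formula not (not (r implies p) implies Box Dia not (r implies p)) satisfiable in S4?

1. not (not (r implies p) implies Box Dia not (r implies p)), w0
2. not (r implies p), w0
3. not Box Dia not (r implies p), w0
4. r, w0
5. not p, w0
6. not Dia not (r implies p), w1
7. r implies p, w1
8. p, w1
Accessibility: w0Rw0, w0Rw1, w1Rw1

Satisfiable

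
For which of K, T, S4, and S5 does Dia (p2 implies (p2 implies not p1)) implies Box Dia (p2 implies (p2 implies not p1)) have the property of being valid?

S5

S4-tableau for the negation not (Dia (p2 implies (p2 implies not p1)) implies Box Dia (p2 implies (p2 implies not p1))):
1. not (Dia (p2 implies (p2 implies not p1)) implies Box Dia (p2 implies (p2 implies not p1))), u
2. Dia (p2 implies (p2 implies not p1)), u
3. not Box Dia (p2 implies (p2 implies not p1)), u
4. p2 implies (p2 implies not p1), v
5. p2 implies not p1, v
6. not p1, v
7. not Dia (p2 implies (p2 implies not p1)), w
8. not (p2 implies (p2 implies not p1)), w
9. p2, w
10. not (p2 implies not p1), w
11. p1, w
Accessibility: uRu, uRv, uRw, vRv, wRw
Complete open branch: countermodel on an S4-frame, so not valid in S4, nor in K, T (the same frame is also a K-frame and a T-frame).
S5-tableau for the negation not (Dia (p2 implies (p2 implies not p1)) implies Box Dia (p2 implies (p2 implies not p1))):
1. not (Dia (p2 implies (p2 implies not p1)) implies Box Dia (p2 implies (p2 implies not p1))), u
2. Dia (p2 implies (p2 implies not p1)), u
3. not Box Dia (p2 implies (p2 implies not p1)), u
4. p2 implies (p2 implies not p1), v
5. p2 implies not p1, v
6. not p1, v
7. not Dia (p2 implies (p2 implies not p1)), w
8. not (p2 implies (p2 implies not p1)), u
9. p2, u
10. not (p2 implies not p1), u
11. p1, u
12. not (p2 implies (p2 implies not p1)), v
13. p2, v
14. not (p2 implies not p1), v
15. p1, v
Accessibility: uRu, uRv, uRw, vRu, vRv, vRw, wRu, wRv, wRw
Branch closes: p1 and not p1 both at v.
Every branch closes (one shown): valid in S5.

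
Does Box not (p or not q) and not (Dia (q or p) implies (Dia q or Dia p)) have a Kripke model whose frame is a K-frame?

1. Box not (p or not q) and not (Dia (q or p) implies (Dia q or Dia p)), u
2. Box not (p or not q), u
3. not (Dia (q or p) implies (Dia q or Dia p)), u
4. Dia (q or p), u
5. not (Dia q or Dia p), u
6. not Dia q, u
7. not Dia p, u
8. q or p, v
9. not (p or not q), v
10. not p, v
11. q, v
12. not q, v
Accessibility: uRv
Branch closes: q and not q both at v.
All branches of the tableau close; one closing branch shown above.

Unsatisfiable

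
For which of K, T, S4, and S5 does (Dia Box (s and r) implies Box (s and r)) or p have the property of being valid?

S4-tableau for the negation not ((Dia Box (s and r) implies Box (s and r)) or p):
1. not ((Dia Box (s and r) implies Box (s and r)) or p), 0
2. not (Dia Box (s and r) implies Box (s and r)), 0   [neg-or-rule on 1]
3. not p, 0   [neg-or-rule on 1]
4. Dia Box (s and r), 0   [neg-implies-rule on 2]
5. not Box (s and r), 0   [neg-implies-rule on 2]
6. Box (s and r), 1   [Dia-rule on 4: fresh world 1, 0R1]
7. s and r, 1   [Box-rule on 6 via 1R1]
8. s, 1   [and-rule on 7]
9. r, 1   [and-rule on 7]
10. not (s and r), 2   [neg-Box-rule on 5: fresh world 2, 0R2]
11. not r, 2   [neg-and-rule on 10 (branches; this branch)]
Accessibility: 0R0, 0R1, 0R2, 1R1, 2R2
Complete open branch: countermodel on an S4-frame, so not valid in S4, nor in K, T (the same frame is also a K-frame and a T-frame).
S5-tableau for the negation not ((Dia Box (s and r) implies Box (s and r)) or p):
1. not ((Dia Box (s and r) implies Box (s and r)) or p), 0
2. not (Dia Box (s and r) implies Box (s and r)), 0   [neg-or-rule on 1]
3. not p, 0   [neg-or-rule on 1]
4. Dia Box (s and r), 0   [neg-implies-rule on 2]
5. not Box (s and r), 0   [neg-implies-rule on 2]
6. Box (s and r), 1   [Dia-rule on 4: fresh world 1, 0R1]
7. s and r, 0   [Box-rule on 6 via 1R0]
8. s, 0   [and-rule on 7]
9. r, 0   [and-rule on 7]
10. s and r, 1   [Box-rule on 6 via 1R1]
11. s, 1   [and-rule on 10]
12. r, 1   [and-rule on 10]
13. not (s and r), 2   [neg-Box-rule on 5: fresh world 2, 0R2]
14. s and r, 2   [Box-rule on 6 via 1R2]
15. s, 2   [and-rule on 14]
16. r, 2   [and-rule on 14]
17. not r, 2   [neg-and-rule on 13 (branches; this branch)]
Accessibility: 0R0, 0R1, 0R2, 1R0, 1R1, 1R2, 2R0, 2R1, 2R2
Branch closes: r and not r both at 2.
Every branch closes (one shown): valid in S5.

S5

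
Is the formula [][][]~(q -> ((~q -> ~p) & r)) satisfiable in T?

Yes, satisfiable

1. [][][]~(q -> ((~q -> ~p) & r)), w0
2. [][]~(q -> ((~q -> ~p) & r)), w0
3. []~(q -> ((~q -> ~p) & r)), w0
4. ~(q -> ((~q -> ~p) & r)), w0
5. q, w0
6. ~((~q -> ~p) & r), w0
7. ~r, w0
Accessibility: w0Rw0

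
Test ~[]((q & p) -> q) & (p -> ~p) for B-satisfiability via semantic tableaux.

1. ~[]((q & p) -> q) & (p -> ~p), u
2. ~[]((q & p) -> q), u
3. p -> ~p, u
4. ~p, u
5. ~((q & p) -> q), v
6. q & p, v
7. ~q, v
8. q, v
9. p, v
Accessibility: uRu, uRv, vRu, vRv
Branch closes: q and ~q both at v.
Every branch closes; the branch above is one of them.

No, unsatisfiable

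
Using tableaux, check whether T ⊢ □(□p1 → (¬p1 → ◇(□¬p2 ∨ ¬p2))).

Tableau for the negation ¬□(□p1 → (¬p1 → ◇(□¬p2 ∨ ¬p2))):
1. ¬□(□p1 → (¬p1 → ◇(□¬p2 ∨ ¬p2))), 0
2. ¬(□p1 → (¬p1 → ◇(□¬p2 ∨ ¬p2))), 1
3. □p1, 1
4. ¬(¬p1 → ◇(□¬p2 ∨ ¬p2)), 1
5. ¬p1, 1
6. ¬◇(□¬p2 ∨ ¬p2), 1
7. p1, 1
Accessibility: 0R0, 0R1, 1R1
Branch closes: p1 and ¬p1 both at 1.
Every branch of the negation's tableau closes; the branch above is one of them.

Valid in T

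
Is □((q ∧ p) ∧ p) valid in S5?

Tableau for the negation ¬□((q ∧ p) ∧ p):
1. ¬□((q ∧ p) ∧ p), w0
2. ¬((q ∧ p) ∧ p), w1   [¬□-rule on 1: fresh world w1, w0Rw1]
3. ¬p, w1   [¬∧-rule on 2 (branches; this branch)]
Accessibility: w0Rw0, w0Rw1, w1Rw0, w1Rw1
The negation has an open branch (countermodel exists).

Not valid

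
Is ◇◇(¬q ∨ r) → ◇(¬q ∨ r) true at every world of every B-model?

Tableau for the negation ¬(◇◇(¬q ∨ r) → ◇(¬q ∨ r)):
1. ¬(◇◇(¬q ∨ r) → ◇(¬q ∨ r)), u
2. ◇◇(¬q ∨ r), u   [¬→-rule on 1]
3. ¬◇(¬q ∨ r), u   [¬→-rule on 1]
4. ¬(¬q ∨ r), u   [¬◇-rule on 3 via uRu]
5. q, u   [¬∨-rule on 4]
6. ¬r, u   [¬∨-rule on 4]
7. ◇(¬q ∨ r), v   [◇-rule on 2: fresh world v, uRv]
8. ¬(¬q ∨ r), v   [¬◇-rule on 3 via uRv]
9. q, v   [¬∨-rule on 8]
10. ¬r, v   [¬∨-rule on 8]
11. ¬q ∨ r, w   [◇-rule on 7: fresh world w, vRw]
12. r, w   [∨-rule on 11 (branches; this branch)]
Accessibility: uRu, uRv, vRu, vRv, vRw, wRv, wRw
The negation has an open branch (countermodel exists).

No, not valid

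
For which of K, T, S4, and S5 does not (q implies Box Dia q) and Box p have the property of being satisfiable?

K, T, S4

S5-tableau for the formula:
1. not (q implies Box Dia q) and Box p, w0
2. not (q implies Box Dia q), w0   [and-rule on 1]
3. Box p, w0   [and-rule on 1]
4. q, w0   [neg-implies-rule on 2]
5. not Box Dia q, w0   [neg-implies-rule on 2]
6. p, w0   [Box-rule on 3 via w0Rw0]
7. not Dia q, w1   [neg-Box-rule on 5: fresh world w1, w0Rw1]
8. p, w1   [Box-rule on 3 via w0Rw1]
9. not q, w0   [neg-Dia-rule on 7 via w1Rw0]
Accessibility: w0Rw0, w0Rw1, w1Rw0, w1Rw1
Branch closes: q and not q both at w0.
Every branch closes (one shown): unsatisfiable in S5.
S4-tableau for the formula:
1. not (q implies Box Dia q) and Box p, w0
2. not (q implies Box Dia q), w0   [and-rule on 1]
3. Box p, w0   [and-rule on 1]
4. q, w0   [neg-implies-rule on 2]
5. not Box Dia q, w0   [neg-implies-rule on 2]
6. p, w0   [Box-rule on 3 via w0Rw0]
7. not Dia q, w1   [neg-Box-rule on 5: fresh world w1, w0Rw1]
8. p, w1   [Box-rule on 3 via w0Rw1]
9. not q, w1   [neg-Dia-rule on 7 via w1Rw1]
Accessibility: w0Rw0, w0Rw1, w1Rw1
Complete open branch: satisfiable in S4, hence also in K, T (this S4-model is also a K-model and a T-model).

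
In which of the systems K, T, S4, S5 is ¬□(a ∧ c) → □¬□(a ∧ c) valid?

S5-tableau for the negation ¬(¬□(a ∧ c) → □¬□(a ∧ c)):
1. ¬(¬□(a ∧ c) → □¬□(a ∧ c)), u
2. ¬□(a ∧ c), u
3. ¬□¬□(a ∧ c), u
4. ¬(a ∧ c), v
5. ¬c, v
6. □(a ∧ c), w
7. a ∧ c, u
8. a, u
9. c, u
10. a ∧ c, v
11. a, v
12. c, v
Accessibility: uRu, uRv, uRw, vRu, vRv, vRw, wRu, wRv, wRw
Branch closes: c and ¬c both at v.
Every branch closes (one shown): valid in S5.
S4-tableau for the negation ¬(¬□(a ∧ c) → □¬□(a ∧ c)):
1. ¬(¬□(a ∧ c) → □¬□(a ∧ c)), u
2. ¬□(a ∧ c), u
3. ¬□¬□(a ∧ c), u
4. ¬(a ∧ c), v
5. ¬c, v
6. □(a ∧ c), w
7. a ∧ c, w
8. a, w
9. c, w
Accessibility: uRu, uRv, uRw, vRv, wRw
Complete open branch: countermodel on an S4-frame, so not valid in S4, nor in K, T (the same frame is also a K-frame and a T-frame).

S5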